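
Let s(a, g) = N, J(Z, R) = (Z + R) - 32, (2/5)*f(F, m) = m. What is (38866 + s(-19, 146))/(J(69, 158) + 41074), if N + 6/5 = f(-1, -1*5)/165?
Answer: 12825359/13618770 ≈ 0.94174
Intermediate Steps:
f(F, m) = 5*m/2
N = -421/330 (N = -6/5 + (5*(-1*5)/2)/165 = -6/5 + ((5/2)*(-5))*(1/165) = -6/5 - 25/2*1/165 = -6/5 - 5/66 = -421/330 ≈ -1.2758)
J(Z, R) = -32 + R + Z (J(Z, R) = (R + Z) - 32 = -32 + R + Z)
s(a, g) = -421/330
(38866 + s(-19, 146))/(J(69, 158) + 41074) = (38866 - 421/330)/((-32 + 158 + 69) + 41074) = 12825359/(330*(195 + 41074)) = (12825359/330)/41269 = (12825359/330)*(1/41269) = 12825359/13618770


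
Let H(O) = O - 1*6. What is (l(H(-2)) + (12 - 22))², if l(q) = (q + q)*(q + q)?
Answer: 60516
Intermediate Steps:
H(O) = -6 + O (H(O) = O - 6 = -6 + O)
l(q) = 4*q² (l(q) = (2*q)*(2*q) = 4*q²)
(l(H(-2)) + (12 - 22))² = (4*(-6 - 2)² + (12 - 22))² = (4*(-8)² - 10)² = (4*64 - 10)² = (256 - 10)² = 246² = 60516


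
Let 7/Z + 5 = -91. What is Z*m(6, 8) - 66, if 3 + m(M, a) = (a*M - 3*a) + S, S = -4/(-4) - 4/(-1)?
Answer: -3259/48 ≈ -67.896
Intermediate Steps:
S = 5 (S = -4*(-1/4) - 4*(-1) = 1 + 4 = 5)
Z = -7/96 (Z = 7/(-5 - 91) = 7/(-96) = 7*(-1/96) = -7/96 ≈ -0.072917)
m(M, a) = 2 - 3*a + M*a (m(M, a) = -3 + ((a*M - 3*a) + 5) = -3 + ((M*a - 3*a) + 5) = -3 + ((-3*a + M*a) + 5) = -3 + (5 - 3*a + M*a) = 2 - 3*a + M*a)
Z*m(6, 8) - 66 = -7*(2 - 3*8 + 6*8)/96 - 66 = -7*(2 - 24 + 48)/96 - 66 = -7/96*26 - 66 = -91/48 - 66 = -3259/48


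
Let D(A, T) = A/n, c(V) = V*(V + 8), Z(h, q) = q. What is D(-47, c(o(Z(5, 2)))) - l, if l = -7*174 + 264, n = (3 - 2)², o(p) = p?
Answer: 907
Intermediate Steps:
n = 1 (n = 1² = 1)
l = -954 (l = -1218 + 264 = -954)
c(V) = V*(8 + V)
D(A, T) = A (D(A, T) = A/1 = A*1 = A)
D(-47, c(o(Z(5, 2)))) - l = -47 - 1*(-954) = -47 + 954 = 907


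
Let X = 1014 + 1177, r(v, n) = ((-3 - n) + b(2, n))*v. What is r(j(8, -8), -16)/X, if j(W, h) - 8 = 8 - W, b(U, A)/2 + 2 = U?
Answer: 104/2191 ≈ 0.047467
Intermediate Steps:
b(U, A) = -4 + 2*U
j(W, h) = 16 - W (j(W, h) = 8 + (8 - W) = 16 - W)
r(v, n) = v*(-3 - n) (r(v, n) = ((-3 - n) + (-4 + 2*2))*v = ((-3 - n) + (-4 + 4))*v = ((-3 - n) + 0)*v = (-3 - n)*v = v*(-3 - n))
X = 2191
r(j(8, -8), -16)/X = -(16 - 1*8)*(3 - 16)/2191 = -1*(16 - 8)*(-13)*(1/2191) = -1*8*(-13)*(1/2191) = 104*(1/2191) = 104/2191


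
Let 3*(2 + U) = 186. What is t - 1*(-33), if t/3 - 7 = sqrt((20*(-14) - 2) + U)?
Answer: 54 + 3*I*sqrt(222) ≈ 54.0 + 44.699*I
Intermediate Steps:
U = 60 (U = -2 + (1/3)*186 = -2 + 62 = 60)
t = 21 + 3*I*sqrt(222) (t = 21 + 3*sqrt((20*(-14) - 2) + 60) = 21 + 3*sqrt((-280 - 2) + 60) = 21 + 3*sqrt(-282 + 60) = 21 + 3*sqrt(-222) = 21 + 3*(I*sqrt(222)) = 21 + 3*I*sqrt(222) ≈ 21.0 + 44.699*I)
t - 1*(-33) = (21 + 3*I*sqrt(222)) - 1*(-33) = (21 + 3*I*sqrt(222)) + 33 = 54 + 3*I*sqrt(222)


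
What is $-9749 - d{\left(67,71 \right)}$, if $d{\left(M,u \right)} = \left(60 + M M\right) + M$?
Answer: $-14365$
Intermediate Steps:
$d{\left(M,u \right)} = 60 + M + M^{2}$ ($d{\left(M,u \right)} = \left(60 + M^{2}\right) + M = 60 + M + M^{2}$)
$-9749 - d{\left(67,71 \right)} = -9749 - \left(60 + 67 + 67^{2}\right) = -9749 - \left(60 + 67 + 4489\right) = -9749 - 4616 = -14365$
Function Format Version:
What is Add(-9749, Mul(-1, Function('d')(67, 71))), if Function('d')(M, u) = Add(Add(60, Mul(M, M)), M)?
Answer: -14365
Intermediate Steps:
Function('d')(M, u) = Add(60, M, Pow(M, 2)) (Function('d')(M, u) = Add(Add(60, Pow(M, 2)), M) = Add(60, M, Pow(M, 2)))
Add(-9749, Mul(-1, Function('d')(67, 71))) = Add(-9749, Mul(-1, Add(60, 67, Pow(67, 2)))) = Add(-9749, Mul(-1, Add(60, 67, 4489))) = Add(-9749, Mul(-1, 4616)) = Add(-9749, -4616) = -14365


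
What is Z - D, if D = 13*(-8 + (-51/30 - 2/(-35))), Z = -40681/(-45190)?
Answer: 19969496/158165 ≈ 126.26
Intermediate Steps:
Z = 40681/45190 (Z = -40681*(-1/45190) = 40681/45190 ≈ 0.90022)
D = -1755/14 (D = 13*(-8 + (-51*1/30 - 2*(-1/35))) = 13*(-8 + (-17/10 + 2/35)) = 13*(-8 - 23/14) = 13*(-135/14) = -1755/14 ≈ -125.36)
Z - D = 40681/45190 - 1*(-1755/14) = 40681/45190 + 1755/14 = 19969496/158165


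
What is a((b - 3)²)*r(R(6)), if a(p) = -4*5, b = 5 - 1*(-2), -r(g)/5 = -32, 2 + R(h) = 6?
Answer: -3200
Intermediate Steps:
R(h) = 4 (R(h) = -2 + 6 = 4)
r(g) = 160 (r(g) = -5*(-32) = 160)
b = 7 (b = 5 + 2 = 7)
a(p) = -20
a((b - 3)²)*r(R(6)) = -20*160 = -3200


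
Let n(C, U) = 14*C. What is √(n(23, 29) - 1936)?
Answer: I*√1614 ≈ 40.175*I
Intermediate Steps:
√(n(23, 29) - 1936) = √(14*23 - 1936) = √(322 - 1936) = √(-1614) = I*√1614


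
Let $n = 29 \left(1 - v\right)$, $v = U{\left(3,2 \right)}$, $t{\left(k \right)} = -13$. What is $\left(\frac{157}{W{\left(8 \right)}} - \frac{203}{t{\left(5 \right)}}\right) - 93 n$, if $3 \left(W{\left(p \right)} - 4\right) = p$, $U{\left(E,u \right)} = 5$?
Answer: $\frac{2815063}{260} \approx 10827.0$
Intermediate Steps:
$W{\left(p \right)} = 4 + \frac{p}{3}$
$v = 5$
$n = -116$ ($n = 29 \left(1 - 5\right) = 29 \left(-4\right) = -116$)
$\left(\frac{157}{W{\left(8 \right)}} - \frac{203}{t{\left(5 \right)}}\right) - 93 n = \left(\frac{157}{4 + \frac{1}{3} \cdot 8} - \frac{203}{-13}\right) - -10788 = \left(\frac{157}{4 + \frac{8}{3}} - - \frac{203}{13}\right) + 10788 = \left(\frac{157}{\frac{20}{3}} + \frac{203}{13}\right) + 10788 = \left(157 \cdot \frac{3}{20} + \frac{203}{13}\right) + 10788 = \left(\frac{471}{20} + \frac{203}{13}\right) + 10788 = \frac{10183}{260} + 10788 = \frac{2815063}{260}$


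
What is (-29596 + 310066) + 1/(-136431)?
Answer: 38264802569/136431 ≈ 2.8047e+5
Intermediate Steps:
(-29596 + 310066) + 1/(-136431) = 280470 - 1/136431 = 38264802569/136431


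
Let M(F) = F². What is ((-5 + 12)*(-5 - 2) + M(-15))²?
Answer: 30976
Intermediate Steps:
((-5 + 12)*(-5 - 2) + M(-15))² = ((-5 + 12)*(-5 - 2) + (-15)²)² = (7*(-7) + 225)² = (-49 + 225)² = 176² = 30976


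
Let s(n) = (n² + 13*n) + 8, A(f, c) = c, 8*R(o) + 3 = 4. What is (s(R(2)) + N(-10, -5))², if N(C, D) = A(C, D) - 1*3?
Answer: 11025/4096 ≈ 2.6917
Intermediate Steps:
R(o) = ⅛ (R(o) = -3/8 + (⅛)*4 = -3/8 + ½ = ⅛)
N(C, D) = -3 + D (N(C, D) = D - 1*3 = D - 3 = -3 + D)
s(n) = 8 + n² + 13*n
(s(R(2)) + N(-10, -5))² = ((8 + (⅛)² + 13*(⅛)) + (-3 - 5))² = ((8 + 1/64 + 13/8) - 8)² = (617/64 - 8)² = (105/64)² = 11025/4096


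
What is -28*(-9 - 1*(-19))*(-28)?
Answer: 7840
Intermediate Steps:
-28*(-9 - 1*(-19))*(-28) = -28*(-9 + 19)*(-28) = -28*10*(-28) = -280*(-28) = 7840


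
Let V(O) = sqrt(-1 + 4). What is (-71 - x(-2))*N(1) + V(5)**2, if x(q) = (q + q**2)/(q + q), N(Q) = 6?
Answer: -420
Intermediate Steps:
V(O) = sqrt(3)
x(q) = (q + q**2)/(2*q) (x(q) = (q + q**2)/((2*q)) = (q + q**2)*(1/(2*q)) = (q + q**2)/(2*q))
(-71 - x(-2))*N(1) + V(5)**2 = (-71 - (1/2 + (1/2)*(-2)))*6 + (sqrt(3))**2 = (-71 - (1/2 - 1))*6 + 3 = (-71 - 1*(-1/2))*6 + 3 = (-71 + 1/2)*6 + 3 = -141/2*6 + 3 = -423 + 3 = -420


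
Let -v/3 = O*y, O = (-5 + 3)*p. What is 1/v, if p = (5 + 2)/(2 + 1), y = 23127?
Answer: 1/323778 ≈ 3.0885e-6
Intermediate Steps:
p = 7/3 ≈ 2.3333
O = -14/3 (O = (-5 + 3)*(7/3) = -2*7/3 = -14/3 ≈ -4.6667)
v = 323778 (v = -(-14)*23127 = -3*(-107926) = 323778)
1/v = 1/323778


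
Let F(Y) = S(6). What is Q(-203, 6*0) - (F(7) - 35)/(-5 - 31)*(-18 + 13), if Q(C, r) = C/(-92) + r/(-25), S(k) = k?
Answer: 2581/414 ≈ 6.2343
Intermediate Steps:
F(Y) = 6
Q(C, r) = -r/25 - C/92 (Q(C, r) = C*(-1/92) + r*(-1/25) = -C/92 - r/25 = -r/25 - C/92)
Q(-203, 6*0) - (F(7) - 35)/(-5 - 31)*(-18 + 13) = (-6*0/25 - 1/92*(-203)) - (6 - 35)/(-5 - 31)*(-18 + 13) = (-1/25*0 + 203/92) - (-29/(-36))*(-5) = (0 + 203/92) - (-29*(-1/36))*(-5) = 203/92 - 29*(-5)/36 = 203/92 - 1*(-145/36) = 203/92 + 145/36 = 2581/414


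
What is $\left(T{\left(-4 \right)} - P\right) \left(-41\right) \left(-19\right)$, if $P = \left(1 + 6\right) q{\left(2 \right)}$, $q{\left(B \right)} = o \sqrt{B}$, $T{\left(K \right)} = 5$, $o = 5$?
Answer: $3895 - 27265 \sqrt{2} \approx -34664.0$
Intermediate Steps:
$q{\left(B \right)} = 5 \sqrt{B}$
$P = 35 \sqrt{2}$ ($P = \left(1 + 6\right) 5 \sqrt{2} = 7 \cdot 5 \sqrt{2} = 35 \sqrt{2} \approx 49.497$)
$\left(T{\left(-4 \right)} - P\right) \left(-41\right) \left(-19\right) = \left(5 - 35 \sqrt{2}\right) \left(-41\right) \left(-19\right) = \left(-205 + 1435 \sqrt{2}\right) \left(-19\right) = 3895 - 27265 \sqrt{2}$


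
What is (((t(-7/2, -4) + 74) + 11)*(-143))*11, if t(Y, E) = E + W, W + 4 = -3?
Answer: -116402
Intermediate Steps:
W = -7 (W = -4 - 3 = -7)
t(Y, E) = -7 + E (t(Y, E) = E - 7 = -7 + E)
(((t(-7/2, -4) + 74) + 11)*(-143))*11 = ((((-7 - 4) + 74) + 11)*(-143))*11 = (((-11 + 74) + 11)*(-143))*11 = ((63 + 11)*(-143))*11 = (74*(-143))*11 = -10582*11 = -116402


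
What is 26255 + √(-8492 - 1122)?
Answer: 26255 + I*√9614 ≈ 26255.0 + 98.051*I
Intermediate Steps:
26255 + √(-8492 - 1122) = 26255 + √(-9614) = 26255 + I*√9614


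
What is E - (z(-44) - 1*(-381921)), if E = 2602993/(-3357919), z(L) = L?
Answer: -1282314636956/3357919 ≈ -3.8188e+5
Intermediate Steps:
E = -2602993/3357919 (E = 2602993*(-1/3357919) = -2602993/3357919 ≈ -0.77518)
E - (z(-44) - 1*(-381921)) = -2602993/3357919 - (-44 - 1*(-381921)) = -2602993/3357919 - (-44 + 381921) = -2602993/3357919 - 1*381877 = -2602993/3357919 - 381877 = -1282314636956/3357919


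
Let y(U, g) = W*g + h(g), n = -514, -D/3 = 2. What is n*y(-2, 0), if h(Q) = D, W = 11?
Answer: 3084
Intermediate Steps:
D = -6 (D = -3*2 = -6)
h(Q) = -6
y(U, g) = -6 + 11*g (y(U, g) = 11*g - 6 = -6 + 11*g)
n*y(-2, 0) = -514*(-6 + 11*0) = -514*(-6 + 0) = -514*(-6) = 3084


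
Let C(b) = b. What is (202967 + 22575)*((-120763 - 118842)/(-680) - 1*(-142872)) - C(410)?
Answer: 2196611361643/68 ≈ 3.2303e+10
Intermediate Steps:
(202967 + 22575)*((-120763 - 118842)/(-680) - 1*(-142872)) - C(410) = (202967 + 22575)*((-120763 - 118842)/(-680) - 1*(-142872)) - 1*410 = 225542*(-239605*(-1/680) + 142872) - 410 = 225542*(47921/136 + 142872) - 410 = 225542*(19478513/136) - 410 = 2196611389523/68 - 410 = 2196611361643/68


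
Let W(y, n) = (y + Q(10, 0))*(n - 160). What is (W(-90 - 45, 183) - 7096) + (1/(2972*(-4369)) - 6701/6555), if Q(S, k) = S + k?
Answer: -848763677203363/85114498740 ≈ -9972.0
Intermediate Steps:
W(y, n) = (-160 + n)*(10 + y) (W(y, n) = (y + (10 + 0))*(n - 160) = (y + 10)*(-160 + n) = (10 + y)*(-160 + n) = (-160 + n)*(10 + y))
(W(-90 - 45, 183) - 7096) + (1/(2972*(-4369)) - 6701/6555) = ((-1600 - 160*(-90 - 45) + 10*183 + 183*(-90 - 45)) - 7096) + (1/(2972*(-4369)) - 6701/6555) = ((-1600 - 160*(-135) + 1830 + 183*(-135)) - 7096) + ((1/2972)*(-1/4369) - 6701*1/6555) = ((-1600 + 21600 + 1830 - 24705) - 7096) + (-1/12984668 - 6701/6555) = (-2875 - 7096) - 87010266823/85114498740 = -9971 - 87010266823/85114498740 = -848763677203363/85114498740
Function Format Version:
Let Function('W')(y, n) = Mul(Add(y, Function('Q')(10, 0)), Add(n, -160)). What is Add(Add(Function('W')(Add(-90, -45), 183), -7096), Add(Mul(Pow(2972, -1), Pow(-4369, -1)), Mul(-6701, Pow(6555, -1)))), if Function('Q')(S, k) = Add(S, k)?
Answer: Rational(-848763677203363, 85114498740) ≈ -9972.0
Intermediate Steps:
Function('W')(y, n) = Mul(Add(-160, n), Add(10, y)) (Function('W')(y, n) = Mul(Add(y, Add(10, 0)), Add(n, -160)) = Mul(Add(y, 10), Add(-160, n)) = Mul(Add(10, y), Add(-160, n)) = Mul(Add(-160, n), Add(10, y)))
Add(Add(Function('W')(Add(-90, -45), 183), -7096), Add(Mul(Pow(2972, -1), Pow(-4369, -1)), Mul(-6701, Pow(6555, -1)))) = Add(Add(Add(-1600, Mul(-160, Add(-90, -45)), Mul(10, 183), Mul(183, Add(-90, -45))), -7096), Add(Mul(Pow(2972, -1), Pow(-4369, -1)), Mul(-6701, Pow(6555, -1)))) = Add(Add(Add(-1600, Mul(-160, -135), 1830, Mul(183, -135)), -7096), Add(Mul(Rational(1, 2972), Rational(-1, 4369)), Mul(-6701, Rational(1, 6555)))) = Add(Add(Add(-1600, 21600, 1830, -24705), -7096), Add(Rational(-1, 12984668), Rational(-6701, 6555))) = Add(Add(-2875, -7096), Rational(-87010266823, 85114498740)) = Add(-9971, Rational(-87010266823, 85114498740)) = Rational(-848763677203363, 85114498740)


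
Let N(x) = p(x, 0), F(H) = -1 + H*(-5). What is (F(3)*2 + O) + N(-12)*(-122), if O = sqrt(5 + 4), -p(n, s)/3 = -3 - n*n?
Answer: -53831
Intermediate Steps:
p(n, s) = 9 + 3*n**2 (p(n, s) = -3*(-3 - n*n) = -3*(-3 - n**2) = 9 + 3*n**2)
F(H) = -1 - 5*H
O = 3 (O = sqrt(9) = 3)
N(x) = 9 + 3*x**2
(F(3)*2 + O) + N(-12)*(-122) = ((-1 - 5*3)*2 + 3) + (9 + 3*(-12)**2)*(-122) = ((-1 - 15)*2 + 3) + (9 + 3*144)*(-122) = (-16*2 + 3) + (9 + 432)*(-122) = (-32 + 3) + 441*(-122) = -29 - 53802 = -53831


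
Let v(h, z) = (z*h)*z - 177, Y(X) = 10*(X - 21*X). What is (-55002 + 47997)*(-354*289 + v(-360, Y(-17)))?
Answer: 29152725893415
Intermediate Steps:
Y(X) = -200*X (Y(X) = 10*(-20*X) = -200*X)
v(h, z) = -177 + h*z**2 (v(h, z) = (h*z)*z - 177 = h*z**2 - 177 = -177 + h*z**2)
(-55002 + 47997)*(-354*289 + v(-360, Y(-17))) = (-55002 + 47997)*(-354*289 + (-177 - 360*(-200*(-17))**2)) = -7005*(-102306 + (-177 - 360*3400**2)) = -7005*(-102306 + (-177 - 360*11560000)) = -7005*(-102306 + (-177 - 4161600000)) = -7005*(-102306 - 4161600177) = -7005*(-4161702483) = 29152725893415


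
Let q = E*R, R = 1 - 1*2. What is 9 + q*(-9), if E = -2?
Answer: -9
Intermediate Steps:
R = -1 (R = 1 - 2 = -1)
q = 2 (q = -2*(-1) = 2)
9 + q*(-9) = 9 + 2*(-9) = 9 - 18 = -9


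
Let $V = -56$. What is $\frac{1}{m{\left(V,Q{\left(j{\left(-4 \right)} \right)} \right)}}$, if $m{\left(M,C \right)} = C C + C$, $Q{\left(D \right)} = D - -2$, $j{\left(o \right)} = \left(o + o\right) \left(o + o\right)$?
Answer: $\frac{1}{4422} \approx 0.00022614$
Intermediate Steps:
$j{\left(o \right)} = 4 o^{2}$ ($j{\left(o \right)} = 2 o 2 o = 4 o^{2}$)
$Q{\left(D \right)} = 2 + D$ ($Q{\left(D \right)} = D + 2 = 2 + D$)
$m{\left(M,C \right)} = C + C^{2}$ ($m{\left(M,C \right)} = C^{2} + C = C + C^{2}$)
$\frac{1}{m{\left(V,Q{\left(j{\left(-4 \right)} \right)} \right)}} = \frac{1}{\left(2 + 4 \left(-4\right)^{2}\right) \left(1 + \left(2 + 4 \left(-4\right)^{2}\right)\right)} = \frac{1}{\left(2 + 4 \cdot 16\right) \left(1 + \left(2 + 4 \cdot 16\right)\right)} = \frac{1}{\left(2 + 64\right) \left(1 + \left(2 + 64\right)\right)} = \frac{1}{66 \left(1 + 66\right)} = \frac{1}{66 \cdot 67} = \frac{1}{4422}$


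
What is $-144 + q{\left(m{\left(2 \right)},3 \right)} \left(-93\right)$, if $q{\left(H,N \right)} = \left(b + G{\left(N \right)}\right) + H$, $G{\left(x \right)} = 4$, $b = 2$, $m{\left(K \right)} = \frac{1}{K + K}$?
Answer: $- \frac{2901}{4} \approx -725.25$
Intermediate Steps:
$m{\left(K \right)} = \frac{1}{2 K}$
$q{\left(H,N \right)} = 6 + H$ ($q{\left(H,N \right)} = \left(2 + 4\right) + H = 6 + H$)
$-144 + q{\left(m{\left(2 \right)},3 \right)} \left(-93\right) = -144 + \left(6 + \frac{1}{2 \cdot 2}\right) \left(-93\right) = -144 + \left(6 + \frac{1}{2} \cdot \frac{1}{2}\right) \left(-93\right) = -144 + \left(6 + \frac{1}{4}\right) \left(-93\right) = -144 + \frac{25}{4} \left(-93\right) = -144 - \frac{2325}{4} = - \frac{2901}{4}$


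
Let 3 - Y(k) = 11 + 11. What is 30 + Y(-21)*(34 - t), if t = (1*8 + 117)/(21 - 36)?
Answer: -2323/3 ≈ -774.33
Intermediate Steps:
Y(k) = -19 (Y(k) = 3 - (11 + 11) = 3 - 1*22 = 3 - 22 = -19)
t = -25/3 (t = (8 + 117)/(-15) = 125*(-1/15) = -25/3 ≈ -8.3333)
30 + Y(-21)*(34 - t) = 30 - 19*(34 - 1*(-25/3)) = 30 - 19*(34 + 25/3) = 30 - 19*127/3 = 30 - 2413/3 = -2323/3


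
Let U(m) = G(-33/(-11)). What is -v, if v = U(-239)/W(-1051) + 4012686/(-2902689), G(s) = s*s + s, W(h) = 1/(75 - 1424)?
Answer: 1740471934/107507 ≈ 16189.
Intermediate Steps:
W(h) = -1/1349 (W(h) = 1/(-1349) = -1/1349)
G(s) = s + s² (G(s) = s² + s = s + s²)
U(m) = 12 (U(m) = (-33/(-11))*(1 - 33/(-11)) = (-33*(-1/11))*(1 - 33*(-1/11)) = 3*(1 + 3) = 3*4 = 12)
v = -1740471934/107507 (v = 12/(-1/1349) + 4012686/(-2902689) = 12*(-1349) + 4012686*(-1/2902689) = -16188 - 148618/107507 = -1740471934/107507 ≈ -16189.)
-v = -1*(-1740471934/107507) = 1740471934/107507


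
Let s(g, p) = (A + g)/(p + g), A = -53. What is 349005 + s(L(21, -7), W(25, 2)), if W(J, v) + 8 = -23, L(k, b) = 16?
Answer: 5235112/15 ≈ 3.4901e+5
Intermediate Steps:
W(J, v) = -31 (W(J, v) = -8 - 23 = -31)
s(g, p) = (-53 + g)/(g + p) (s(g, p) = (-53 + g)/(p + g) = (-53 + g)/(g + p))
349005 + s(L(21, -7), W(25, 2)) = 349005 + (-53 + 16)/(16 - 31) = 349005 - 37/(-15) = 349005 - 1/15*(-37) = 349005 + 37/15 = 5235112/15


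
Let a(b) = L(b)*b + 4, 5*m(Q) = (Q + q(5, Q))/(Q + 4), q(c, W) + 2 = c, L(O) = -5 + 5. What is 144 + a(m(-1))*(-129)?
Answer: -372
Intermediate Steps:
L(O) = 0
q(c, W) = -2 + c
m(Q) = (3 + Q)/(5*(4 + Q)) (m(Q) = ((Q + (-2 + 5))/(Q + 4))/5 = ((Q + 3)/(4 + Q))/5 = ((3 + Q)/(4 + Q))/5 = (3 + Q)/(5*(4 + Q)))
a(b) = 4 (a(b) = 0*b + 4 = 0 + 4 = 4)
144 + a(m(-1))*(-129) = 144 + 4*(-129) = 144 - 516 = -372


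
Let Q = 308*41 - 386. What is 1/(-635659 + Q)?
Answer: -1/623417 ≈ -1.6041e-6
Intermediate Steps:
Q = 12242 (Q = 12628 - 386 = 12242)
1/(-635659 + Q) = 1/(-635659 + 12242) = 1/(-623417) = -1/623417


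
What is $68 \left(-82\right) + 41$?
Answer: $-5535$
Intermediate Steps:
$68 \left(-82\right) + 41 = -5576 + 41 = -5535$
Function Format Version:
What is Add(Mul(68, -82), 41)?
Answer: -5535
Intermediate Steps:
Add(Mul(68, -82), 41) = Add(-5576, 41) = -5535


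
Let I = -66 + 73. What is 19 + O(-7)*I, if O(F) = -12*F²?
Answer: -4097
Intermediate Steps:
I = 7
19 + O(-7)*I = 19 - 12*(-7)²*7 = 19 - 12*49*7 = 19 - 588*7 = 19 - 4116 = -4097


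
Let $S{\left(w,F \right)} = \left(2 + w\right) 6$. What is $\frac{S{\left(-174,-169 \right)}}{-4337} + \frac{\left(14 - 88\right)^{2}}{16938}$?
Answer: $\frac{20614714}{36730053} \approx 0.56125$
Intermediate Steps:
$S{\left(w,F \right)} = 12 + 6 w$
$\frac{S{\left(-174,-169 \right)}}{-4337} + \frac{\left(14 - 88\right)^{2}}{16938} = \frac{12 + 6 \left(-174\right)}{-4337} + \frac{\left(14 - 88\right)^{2}}{16938} = \left(12 - 1044\right) \left(- \frac{1}{4337}\right) + \left(-74\right)^{2} \cdot \frac{1}{16938} = \left(-1032\right) \left(- \frac{1}{4337}\right) + 5476 \cdot \frac{1}{16938} = \frac{1032}{4337} + \frac{2738}{8469} = \frac{20614714}{36730053}$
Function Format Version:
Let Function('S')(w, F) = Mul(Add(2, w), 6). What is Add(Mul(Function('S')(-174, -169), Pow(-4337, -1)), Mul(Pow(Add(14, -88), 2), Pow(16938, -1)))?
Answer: Rational(20614714, 36730053) ≈ 0.56125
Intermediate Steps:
Function('S')(w, F) = Add(12, Mul(6, w))
Add(Mul(Function('S')(-174, -169), Pow(-4337, -1)), Mul(Pow(Add(14, -88), 2), Pow(16938, -1))) = Add(Mul(Add(12, Mul(6, -174)), Pow(-4337, -1)), Mul(Pow(Add(14, -88), 2), Pow(16938, -1))) = Add(Mul(Add(12, -1044), Rational(-1, 4337)), Mul(Pow(-74, 2), Rational(1, 16938))) = Add(Mul(-1032, Rational(-1, 4337)), Mul(5476, Rational(1, 16938))) = Add(Rational(1032, 4337), Rational(2738, 8469)) = Rational(20614714, 36730053)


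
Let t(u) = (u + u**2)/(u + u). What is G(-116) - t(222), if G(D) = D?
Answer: -455/2 ≈ -227.50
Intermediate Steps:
t(u) = (u + u**2)/(2*u) (t(u) = (u + u**2)/((2*u)) = (u + u**2)*(1/(2*u)) = (u + u**2)/(2*u))
G(-116) - t(222) = -116 - (1/2 + (1/2)*222) = -116 - (1/2 + 111) = -116 - 1*223/2 = -116 - 223/2 = -455/2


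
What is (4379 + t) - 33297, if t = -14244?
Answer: -43162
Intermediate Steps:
(4379 + t) - 33297 = (4379 - 14244) - 33297 = -9865 - 33297 = -43162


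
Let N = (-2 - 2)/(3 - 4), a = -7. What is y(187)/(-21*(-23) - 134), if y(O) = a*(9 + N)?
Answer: -91/349 ≈ -0.26075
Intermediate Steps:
N = 4 (N = -4/(-1) = -4*(-1) = 4)
y(O) = -91 (y(O) = -7*(9 + 4) = -7*13 = -91)
y(187)/(-21*(-23) - 134) = -91/(-21*(-23) - 134) = -91/(483 - 134) = -91/349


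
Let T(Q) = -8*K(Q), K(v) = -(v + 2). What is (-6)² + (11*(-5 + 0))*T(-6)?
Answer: 1796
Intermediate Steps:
K(v) = -2 - v (K(v) = -(2 + v) = -2 - v)
T(Q) = 16 + 8*Q (T(Q) = -8*(-2 - Q) = 16 + 8*Q)
(-6)² + (11*(-5 + 0))*T(-6) = (-6)² + (11*(-5 + 0))*(16 + 8*(-6)) = 36 + (11*(-5))*(16 - 48) = 36 - 55*(-32) = 36 + 1760 = 1796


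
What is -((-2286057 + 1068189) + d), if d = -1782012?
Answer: 2999880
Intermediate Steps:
-((-2286057 + 1068189) + d) = -((-2286057 + 1068189) - 1782012) = -(-1217868 - 1782012) = -1*(-2999880) = 2999880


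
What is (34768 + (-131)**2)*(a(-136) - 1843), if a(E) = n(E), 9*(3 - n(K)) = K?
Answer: -852881896/9 ≈ -9.4765e+7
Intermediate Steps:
n(K) = 3 - K/9
a(E) = 3 - E/9
(34768 + (-131)**2)*(a(-136) - 1843) = (34768 + (-131)**2)*((3 - 1/9*(-136)) - 1843) = (34768 + 17161)*((3 + 136/9) - 1843) = 51929*(163/9 - 1843) = 51929*(-16424/9) = -852881896/9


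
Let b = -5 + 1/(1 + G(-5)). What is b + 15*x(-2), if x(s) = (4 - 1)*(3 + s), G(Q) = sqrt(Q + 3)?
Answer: (-41*I + 40*sqrt(2))/(sqrt(2) - I) ≈ 40.333 - 0.4714*I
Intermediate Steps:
G(Q) = sqrt(3 + Q)
x(s) = 9 + 3*s (x(s) = 3*(3 + s) = 9 + 3*s)
b = -5 + 1/(1 + I*sqrt(2)) (b = -5 + 1/(1 + sqrt(3 - 5)) = -5 + 1/(1 + sqrt(-2)) = -5 + 1/(1 + I*sqrt(2)) ≈ -4.6667 - 0.4714*I)
b + 15*x(-2) = (-5*sqrt(2) + 4*I)/(sqrt(2) - I) + 15*(9 + 3*(-2)) = (-5*sqrt(2) + 4*I)/(sqrt(2) - I) + 15*(9 - 6) = (-5*sqrt(2) + 4*I)/(sqrt(2) - I) + 15*3 = (-5*sqrt(2) + 4*I)/(sqrt(2) - I) + 45 = 45 + (-5*sqrt(2) + 4*I)/(sqrt(2) - I)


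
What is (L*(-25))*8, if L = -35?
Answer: 7000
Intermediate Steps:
(L*(-25))*8 = -35*(-25)*8 = 875*8 = 7000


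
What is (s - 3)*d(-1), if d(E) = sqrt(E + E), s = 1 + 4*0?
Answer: -2*I*sqrt(2) ≈ -2.8284*I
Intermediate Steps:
s = 1 (s = 1 + 0 = 1)
d(E) = sqrt(2)*sqrt(E) (d(E) = sqrt(2*E) = sqrt(2)*sqrt(E))
(s - 3)*d(-1) = (1 - 3)*(sqrt(2)*sqrt(-1)) = -2*sqrt(2)*I = -2*I*sqrt(2)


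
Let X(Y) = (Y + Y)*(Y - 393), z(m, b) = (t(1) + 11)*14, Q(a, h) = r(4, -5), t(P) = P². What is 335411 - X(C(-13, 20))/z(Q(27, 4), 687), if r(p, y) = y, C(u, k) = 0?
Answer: 335411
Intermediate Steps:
Q(a, h) = -5
z(m, b) = 168 (z(m, b) = (1² + 11)*14 = (1 + 11)*14 = 12*14 = 168)
X(Y) = 2*Y*(-393 + Y) (X(Y) = (2*Y)*(-393 + Y) = 2*Y*(-393 + Y))
335411 - X(C(-13, 20))/z(Q(27, 4), 687) = 335411 - 2*0*(-393 + 0)/168 = 335411 - 2*0*(-393)/168 = 335411 - 0/168 = 335411 - 1*0 = 335411 + 0 = 335411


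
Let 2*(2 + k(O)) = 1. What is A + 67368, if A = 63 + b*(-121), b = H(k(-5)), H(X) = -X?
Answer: 134499/2 ≈ 67250.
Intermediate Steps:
k(O) = -3/2 (k(O) = -2 + (½)*1 = -2 + ½ = -3/2)
b = 3/2 (b = -1*(-3/2) = 3/2 ≈ 1.5000)
A = -237/2 (A = 63 + (3/2)*(-121) = 63 - 363/2 = -237/2 ≈ -118.50)
A + 67368 = -237/2 + 67368 = 134499/2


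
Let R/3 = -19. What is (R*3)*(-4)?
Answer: 684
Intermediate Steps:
R = -57 (R = 3*(-19) = -57)
(R*3)*(-4) = -57*3*(-4) = -171*(-4) = 684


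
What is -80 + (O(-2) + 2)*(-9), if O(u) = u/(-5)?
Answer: -508/5 ≈ -101.60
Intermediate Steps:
O(u) = -u/5 (O(u) = u*(-1/5) = -u/5)
-80 + (O(-2) + 2)*(-9) = -80 + (-1/5*(-2) + 2)*(-9) = -80 + (2/5 + 2)*(-9) = -80 + (12/5)*(-9) = -80 - 108/5 = -508/5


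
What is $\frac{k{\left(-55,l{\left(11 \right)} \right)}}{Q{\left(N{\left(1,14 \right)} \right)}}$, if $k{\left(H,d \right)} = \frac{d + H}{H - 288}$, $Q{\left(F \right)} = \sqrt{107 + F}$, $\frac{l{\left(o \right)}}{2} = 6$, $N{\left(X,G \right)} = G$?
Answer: $\frac{43}{3773} \approx 0.011397$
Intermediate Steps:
$l{\left(o \right)} = 12$ ($l{\left(o \right)} = 2 \cdot 6 = 12$)
$k{\left(H,d \right)} = \frac{H + d}{-288 + H}$
$\frac{k{\left(-55,l{\left(11 \right)} \right)}}{Q{\left(N{\left(1,14 \right)} \right)}} = \frac{\frac{1}{-288 - 55} \left(-55 + 12\right)}{\sqrt{107 + 14}} = \frac{\frac{1}{-343} \left(-43\right)}{\sqrt{121}} = \frac{\left(- \frac{1}{343}\right) \left(-43\right)}{11} = \frac{43}{343} \cdot \frac{1}{11} = \frac{43}{3773}$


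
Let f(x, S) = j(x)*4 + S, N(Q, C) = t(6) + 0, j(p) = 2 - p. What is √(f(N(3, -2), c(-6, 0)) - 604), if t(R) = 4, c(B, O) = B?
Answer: I*√618 ≈ 24.86*I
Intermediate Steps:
N(Q, C) = 4 (N(Q, C) = 4 + 0 = 4)
f(x, S) = 8 + S - 4*x (f(x, S) = (2 - x)*4 + S = (8 - 4*x) + S = 8 + S - 4*x)
√(f(N(3, -2), c(-6, 0)) - 604) = √((8 - 6 - 4*4) - 604) = √((8 - 6 - 16) - 604) = √(-14 - 604) = √(-618) = I*√618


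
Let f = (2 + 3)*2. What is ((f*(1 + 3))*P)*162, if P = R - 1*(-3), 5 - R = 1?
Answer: 45360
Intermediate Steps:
R = 4 (R = 5 - 1*1 = 5 - 1 = 4)
f = 10 (f = 5*2 = 10)
P = 7 (P = 4 - 1*(-3) = 4 + 3 = 7)
((f*(1 + 3))*P)*162 = ((10*(1 + 3))*7)*162 = ((10*4)*7)*162 = (40*7)*162 = 280*162 = 45360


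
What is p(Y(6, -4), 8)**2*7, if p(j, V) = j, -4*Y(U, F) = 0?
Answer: 0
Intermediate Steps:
Y(U, F) = 0 (Y(U, F) = -1/4*0 = 0)
p(Y(6, -4), 8)**2*7 = 0**2*7 = 0*7 = 0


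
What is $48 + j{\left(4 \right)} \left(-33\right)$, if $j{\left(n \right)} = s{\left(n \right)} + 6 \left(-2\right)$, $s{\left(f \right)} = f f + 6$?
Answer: $-282$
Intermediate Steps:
$s{\left(f \right)} = 6 + f^{2}$ ($s{\left(f \right)} = f^{2} + 6 = 6 + f^{2}$)
$j{\left(n \right)} = -6 + n^{2}$ ($j{\left(n \right)} = \left(6 + n^{2}\right) + 6 \left(-2\right) = \left(6 + n^{2}\right) - 12 = -6 + n^{2}$)
$48 + j{\left(4 \right)} \left(-33\right) = 48 + \left(-6 + 4^{2}\right) \left(-33\right) = 48 + \left(-6 + 16\right) \left(-33\right) = 48 + 10 \left(-33\right) = 48 - 330 = -282$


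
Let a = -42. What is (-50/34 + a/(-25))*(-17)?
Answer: -89/25 ≈ -3.5600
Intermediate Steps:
(-50/34 + a/(-25))*(-17) = (-50/34 - 42/(-25))*(-17) = (-50*1/34 - 42*(-1/25))*(-17) = (-25/17 + 42/25)*(-17) = (89/425)*(-17) = -89/25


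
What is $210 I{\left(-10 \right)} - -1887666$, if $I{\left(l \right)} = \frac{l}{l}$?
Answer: $1887876$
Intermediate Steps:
$I{\left(l \right)} = 1$
$210 I{\left(-10 \right)} - -1887666 = 210 \cdot 1 - -1887666 = 210 + 1887666 = 1887876$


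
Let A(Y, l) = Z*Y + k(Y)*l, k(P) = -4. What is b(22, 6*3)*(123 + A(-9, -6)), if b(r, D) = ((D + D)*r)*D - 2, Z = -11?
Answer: 3506484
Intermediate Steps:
A(Y, l) = -11*Y - 4*l
b(r, D) = -2 + 2*r*D² (b(r, D) = ((2*D)*r)*D - 2 = (2*D*r)*D - 2 = 2*r*D² - 2 = -2 + 2*r*D²)
b(22, 6*3)*(123 + A(-9, -6)) = (-2 + 2*22*(6*3)²)*(123 + (-11*(-9) - 4*(-6))) = (-2 + 2*22*18²)*(123 + (99 + 24)) = (-2 + 2*22*324)*(123 + 123) = (-2 + 14256)*246 = 14254*246 = 3506484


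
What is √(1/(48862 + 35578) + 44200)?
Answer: √78787755301110/42220 ≈ 210.24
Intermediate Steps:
√(1/(48862 + 35578) + 44200) = √(1/84440 + 44200) = √(3732248001/84440) = √78787755301110/42220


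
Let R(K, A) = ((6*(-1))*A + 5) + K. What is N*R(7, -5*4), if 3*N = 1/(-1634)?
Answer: -22/817 ≈ -0.026928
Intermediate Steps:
N = -1/4902 (N = (1/3)/(-1634) = (1/3)*(-1/1634) = -1/4902 ≈ -0.00020400)
R(K, A) = 5 + K - 6*A (R(K, A) = (-6*A + 5) + K = (5 - 6*A) + K = 5 + K - 6*A)
N*R(7, -5*4) = -(5 + 7 - (-30)*4)/4902 = -(5 + 7 - 6*(-20))/4902 = -(5 + 7 + 120)/4902 = -1/4902*132 = -22/817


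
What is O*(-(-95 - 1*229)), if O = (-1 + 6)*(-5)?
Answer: -8100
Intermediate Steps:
O = -25 (O = 5*(-5) = -25)
O*(-(-95 - 1*229)) = -(-25)*(-95 - 1*229) = -(-25)*(-95 - 229) = -(-25)*(-324) = -25*324 = -8100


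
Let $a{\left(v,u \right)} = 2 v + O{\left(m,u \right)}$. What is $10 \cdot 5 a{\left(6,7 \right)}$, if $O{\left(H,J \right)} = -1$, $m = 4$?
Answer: $550$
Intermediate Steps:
$a{\left(v,u \right)} = -1 + 2 v$ ($a{\left(v,u \right)} = 2 v - 1 = -1 + 2 v$)
$10 \cdot 5 a{\left(6,7 \right)} = 10 \cdot 5 \left(-1 + 2 \cdot 6\right) = 50 \left(-1 + 12\right) = 50 \cdot 11 = 550$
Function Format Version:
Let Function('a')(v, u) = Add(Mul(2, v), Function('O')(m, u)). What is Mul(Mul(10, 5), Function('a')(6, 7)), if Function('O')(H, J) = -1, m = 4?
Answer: 550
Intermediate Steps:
Function('a')(v, u) = Add(-1, Mul(2, v)) (Function('a')(v, u) = Add(Mul(2, v), -1) = Add(-1, Mul(2, v)))
Mul(Mul(10, 5), Function('a')(6, 7)) = Mul(Mul(10, 5), Add(-1, Mul(2, 6))) = Mul(50, Add(-1, 12)) = Mul(50, 11) = 550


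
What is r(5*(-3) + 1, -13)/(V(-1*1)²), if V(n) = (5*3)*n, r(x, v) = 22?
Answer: 22/225 ≈ 0.097778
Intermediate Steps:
V(n) = 15*n
r(5*(-3) + 1, -13)/(V(-1*1)²) = 22/((15*(-1*1))²) = 22/((15*(-1))²) = 22/((-15)²) = 22/225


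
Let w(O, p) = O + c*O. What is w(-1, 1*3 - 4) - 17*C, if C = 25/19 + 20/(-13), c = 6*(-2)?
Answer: 3652/247 ≈ 14.785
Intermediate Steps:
c = -12
C = -55/247 (C = 25*(1/19) + 20*(-1/13) = 25/19 - 20/13 = -55/247 ≈ -0.22267)
w(O, p) = -11*O (w(O, p) = O - 12*O = -11*O)
w(-1, 1*3 - 4) - 17*C = -11*(-1) - 17*(-55/247) = 11 + 935/247 = 3652/247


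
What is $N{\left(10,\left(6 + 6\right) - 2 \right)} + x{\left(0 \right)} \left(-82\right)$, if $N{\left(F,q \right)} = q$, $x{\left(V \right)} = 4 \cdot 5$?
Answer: $-1630$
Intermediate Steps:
$x{\left(V \right)} = 20$
$N{\left(10,\left(6 + 6\right) - 2 \right)} + x{\left(0 \right)} \left(-82\right) = \left(\left(6 + 6\right) - 2\right) + 20 \left(-82\right) = \left(12 - 2\right) - 1640 = 10 - 1640 = -1630$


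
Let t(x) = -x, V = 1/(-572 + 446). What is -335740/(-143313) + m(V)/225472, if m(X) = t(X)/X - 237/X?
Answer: 6152264521/2485620672 ≈ 2.4751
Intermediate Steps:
V = -1/126 (V = 1/(-126) = -1/126 ≈ -0.0079365)
m(X) = -1 - 237/X (m(X) = (-X)/X - 237/X = -1 - 237/X)
-335740/(-143313) + m(V)/225472 = -335740/(-143313) + ((-237 - 1*(-1/126))/(-1/126))/225472 = -335740*(-1/143313) - 126*(-237 + 1/126)*(1/225472) = 335740/143313 - 126*(-29861/126)*(1/225472) = 335740/143313 + 29861*(1/225472) = 335740/143313 + 2297/17344 = 6152264521/2485620672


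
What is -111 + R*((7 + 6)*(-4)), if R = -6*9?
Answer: 2697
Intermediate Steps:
R = -54
-111 + R*((7 + 6)*(-4)) = -111 - 54*(7 + 6)*(-4) = -111 - 702*(-4) = -111 - 54*(-52) = -111 + 2808 = 2697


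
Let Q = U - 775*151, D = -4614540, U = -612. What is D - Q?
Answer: -4496903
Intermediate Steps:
Q = -117637 (Q = -612 - 775*151 = -612 - 117025 = -117637)
D - Q = -4614540 - 1*(-117637) = -4614540 + 117637 = -4496903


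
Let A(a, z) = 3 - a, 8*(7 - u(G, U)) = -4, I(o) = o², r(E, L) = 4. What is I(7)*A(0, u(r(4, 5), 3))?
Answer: 147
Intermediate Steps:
u(G, U) = 15/2 (u(G, U) = 7 - ⅛*(-4) = 7 + ½ = 15/2)
I(7)*A(0, u(r(4, 5), 3)) = 7²*(3 - 1*0) = 49*(3 + 0) = 49*3 = 147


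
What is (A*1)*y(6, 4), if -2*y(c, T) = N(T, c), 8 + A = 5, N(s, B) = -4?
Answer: -6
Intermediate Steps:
A = -3 (A = -8 + 5 = -3)
y(c, T) = 2 (y(c, T) = -1/2*(-4) = 2)
(A*1)*y(6, 4) = -3*1*2 = -3*2 = -6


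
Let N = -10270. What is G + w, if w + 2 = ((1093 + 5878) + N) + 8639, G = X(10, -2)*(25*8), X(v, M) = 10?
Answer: 7338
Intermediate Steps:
G = 2000 (G = 10*(25*8) = 10*200 = 2000)
w = 5338 (w = -2 + (((1093 + 5878) - 10270) + 8639) = -2 + ((6971 - 10270) + 8639) = -2 + (-3299 + 8639) = -2 + 5340 = 5338)
G + w = 2000 + 5338 = 7338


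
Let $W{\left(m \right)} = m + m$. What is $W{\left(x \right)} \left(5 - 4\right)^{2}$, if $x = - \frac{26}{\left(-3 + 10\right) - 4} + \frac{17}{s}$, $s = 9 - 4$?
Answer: $- \frac{158}{15} \approx -10.533$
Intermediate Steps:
$s = 5$
$x = - \frac{79}{15}$ ($x = - \frac{26}{\left(-3 + 10\right) - 4} + \frac{17}{5} = - \frac{26}{7 - 4} + 17 \cdot \frac{1}{5} = - \frac{26}{3} + \frac{17}{5} = - \frac{79}{15} \approx -5.2667$)
$W{\left(m \right)} = 2 m$
$W{\left(x \right)} \left(5 - 4\right)^{2} = 2 \left(- \frac{79}{15}\right) \left(5 - 4\right)^{2} = - \frac{158 \cdot 1^{2}}{15} = \left(- \frac{158}{15}\right) 1 = - \frac{158}{15}$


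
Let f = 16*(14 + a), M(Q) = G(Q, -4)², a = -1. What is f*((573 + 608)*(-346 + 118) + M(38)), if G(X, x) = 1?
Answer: -56007536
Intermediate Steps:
M(Q) = 1 (M(Q) = 1² = 1)
f = 208 (f = 16*(14 - 1) = 16*13 = 208)
f*((573 + 608)*(-346 + 118) + M(38)) = 208*((573 + 608)*(-346 + 118) + 1) = 208*(1181*(-228) + 1) = 208*(-269268 + 1) = 208*(-269267) = -56007536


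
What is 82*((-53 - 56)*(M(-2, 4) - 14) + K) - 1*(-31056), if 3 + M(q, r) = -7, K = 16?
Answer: 246880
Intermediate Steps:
M(q, r) = -10 (M(q, r) = -3 - 7 = -10)
82*((-53 - 56)*(M(-2, 4) - 14) + K) - 1*(-31056) = 82*((-53 - 56)*(-10 - 14) + 16) - 1*(-31056) = 82*(-109*(-24) + 16) + 31056 = 82*(2616 + 16) + 31056 = 82*2632 + 31056 = 215824 + 31056 = 246880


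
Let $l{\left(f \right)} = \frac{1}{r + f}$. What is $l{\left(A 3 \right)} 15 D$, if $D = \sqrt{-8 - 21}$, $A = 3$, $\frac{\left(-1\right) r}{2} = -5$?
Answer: $\frac{15 i \sqrt{29}}{19} \approx 4.2514 i$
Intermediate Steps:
$r = 10$ ($r = \left(-2\right) \left(-5\right) = 10$)
$D = i \sqrt{29}$ ($D = \sqrt{-29} = i \sqrt{29} \approx 5.3852 i$)
$l{\left(f \right)} = \frac{1}{10 + f}$
$l{\left(A 3 \right)} 15 D = \frac{1}{10 + 3 \cdot 3} \cdot 15 i \sqrt{29} = \frac{1}{10 + 9} \cdot 15 i \sqrt{29} = \frac{1}{19} \cdot 15 i \sqrt{29} = \frac{15 i \sqrt{29}}{19}$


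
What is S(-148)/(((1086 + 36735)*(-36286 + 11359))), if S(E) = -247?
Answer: 247/942764067 ≈ 2.6200e-7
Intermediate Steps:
S(-148)/(((1086 + 36735)*(-36286 + 11359))) = -247*1/((-36286 + 11359)*(1086 + 36735)) = -247/(37821*(-24927)) = -247/(-942764067) = -247*(-1/942764067) = 247/942764067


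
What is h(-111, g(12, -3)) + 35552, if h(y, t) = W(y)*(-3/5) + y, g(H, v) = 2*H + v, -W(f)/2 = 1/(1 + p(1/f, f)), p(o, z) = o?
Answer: 9746608/275 ≈ 35442.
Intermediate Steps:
W(f) = -2/(1 + 1/f)
g(H, v) = v + 2*H
h(y, t) = y + 6*y/(5*(1 + y)) (h(y, t) = (-2*y/(1 + y))*(-3/5) + y = (-2*y/(1 + y))*(-3*⅕) + y = -2*y/(1 + y)*(-⅗) + y = 6*y/(5*(1 + y)) + y = y + 6*y/(5*(1 + y)))
h(-111, g(12, -3)) + 35552 = (⅕)*(-111)*(11 + 5*(-111))/(1 - 111) + 35552 = (⅕)*(-111)*(11 - 555)/(-110) + 35552 = (⅕)*(-111)*(-1/110)*(-544) + 35552 = -30192/275 + 35552 = 9746608/275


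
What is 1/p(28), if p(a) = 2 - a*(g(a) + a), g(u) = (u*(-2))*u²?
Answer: 1/1228530 ≈ 8.1398e-7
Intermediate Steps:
g(u) = -2*u³ (g(u) = (-2*u)*u² = -2*u³)
p(a) = 2 - a*(a - 2*a³) (p(a) = 2 - a*(-2*a³ + a) = 2 - a*(a - 2*a³))
1/p(28) = 1/(2 - 1*28² + 2*28⁴) = 1/(2 - 1*784 + 2*614656) = 1/(2 - 784 + 1229312) = 1/1228530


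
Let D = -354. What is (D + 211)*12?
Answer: -1716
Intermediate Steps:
(D + 211)*12 = (-354 + 211)*12 = -143*12 = -1716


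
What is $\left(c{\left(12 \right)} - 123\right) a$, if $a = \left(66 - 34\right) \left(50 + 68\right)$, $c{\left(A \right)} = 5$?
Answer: $-445568$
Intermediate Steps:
$a = 3776$ ($a = 32 \cdot 118 = 3776$)
$\left(c{\left(12 \right)} - 123\right) a = \left(5 - 123\right) 3776 = \left(-118\right) 3776 = -445568$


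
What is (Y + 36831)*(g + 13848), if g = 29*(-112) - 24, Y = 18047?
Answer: 580389728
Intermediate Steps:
g = -3272 (g = -3248 - 24 = -3272)
(Y + 36831)*(g + 13848) = (18047 + 36831)*(-3272 + 13848) = 54878*10576 = 580389728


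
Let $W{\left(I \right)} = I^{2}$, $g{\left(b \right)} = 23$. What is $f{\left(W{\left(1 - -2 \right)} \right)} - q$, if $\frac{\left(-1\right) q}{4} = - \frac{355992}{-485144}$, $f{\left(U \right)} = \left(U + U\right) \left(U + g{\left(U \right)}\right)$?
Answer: $\frac{35108364}{60643} \approx 578.94$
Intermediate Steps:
$f{\left(U \right)} = 2 U \left(23 + U\right)$ ($f{\left(U \right)} = \left(U + U\right) \left(U + 23\right) = 2 U \left(23 + U\right)$)
$q = - \frac{177996}{60643}$ ($q = - 4 \left(- \frac{355992}{-485144}\right) = - 4 \left(\left(-355992\right) \left(- \frac{1}{485144}\right)\right) = \left(-4\right) \frac{44499}{60643} = - \frac{177996}{60643} \approx -2.9351$)
$f{\left(W{\left(1 - -2 \right)} \right)} - q = 2 \left(1 - -2\right)^{2} \left(23 + \left(1 - -2\right)^{2}\right) - - \frac{177996}{60643} = 2 \left(1 + 2\right)^{2} \left(23 + \left(1 + 2\right)^{2}\right) + \frac{177996}{60643} = 2 \cdot 3^{2} \left(23 + 3^{2}\right) + \frac{177996}{60643} = 2 \cdot 9 \left(23 + 9\right) + \frac{177996}{60643} = 2 \cdot 9 \cdot 32 + \frac{177996}{60643} = 576 + \frac{177996}{60643} = \frac{35108364}{60643}$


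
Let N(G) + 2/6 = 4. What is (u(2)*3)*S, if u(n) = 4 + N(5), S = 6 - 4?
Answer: 46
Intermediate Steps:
N(G) = 11/3 (N(G) = -1/3 + 4 = 11/3)
S = 2
u(n) = 23/3 (u(n) = 4 + 11/3 = 23/3)
(u(2)*3)*S = ((23/3)*3)*2 = 23*2 = 46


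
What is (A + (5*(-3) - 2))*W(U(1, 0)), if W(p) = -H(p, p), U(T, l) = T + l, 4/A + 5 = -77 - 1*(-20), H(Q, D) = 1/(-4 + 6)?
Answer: 529/62 ≈ 8.5323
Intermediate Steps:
H(Q, D) = ½ (H(Q, D) = 1/2 = ½)
A = -2/31 (A = 4/(-5 + (-77 - 1*(-20))) = 4/(-5 + (-77 + 20)) = 4/(-5 - 57) = 4/(-62) = 4*(-1/62) = -2/31 ≈ -0.064516)
W(p) = -½ (W(p) = -1*½ = -½)
(A + (5*(-3) - 2))*W(U(1, 0)) = (-2/31 + (5*(-3) - 2))*(-½) = (-2/31 + (-15 - 2))*(-½) = (-2/31 - 17)*(-½) = -529/31*(-½) = 529/62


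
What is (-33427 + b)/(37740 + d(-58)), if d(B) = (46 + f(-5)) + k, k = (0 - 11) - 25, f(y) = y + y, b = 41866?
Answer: 2813/12580 ≈ 0.22361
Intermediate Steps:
f(y) = 2*y
k = -36 (k = -11 - 25 = -36)
d(B) = 0 (d(B) = (46 + 2*(-5)) - 36 = (46 - 10) - 36 = 36 - 36 = 0)
(-33427 + b)/(37740 + d(-58)) = (-33427 + 41866)/(37740 + 0) = 8439/37740 = 8439*(1/37740) = 2813/12580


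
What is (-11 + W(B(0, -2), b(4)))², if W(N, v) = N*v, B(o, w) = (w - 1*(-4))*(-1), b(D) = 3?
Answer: 289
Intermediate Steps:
B(o, w) = -4 - w (B(o, w) = (w + 4)*(-1) = (4 + w)*(-1) = -4 - w)
(-11 + W(B(0, -2), b(4)))² = (-11 + (-4 - 1*(-2))*3)² = (-11 + (-4 + 2)*3)² = (-11 - 2*3)² = (-11 - 6)² = (-17)² = 289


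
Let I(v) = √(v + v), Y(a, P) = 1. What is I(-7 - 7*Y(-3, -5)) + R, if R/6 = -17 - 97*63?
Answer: -36768 + 2*I*√7 ≈ -36768.0 + 5.2915*I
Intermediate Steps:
R = -36768 (R = 6*(-17 - 97*63) = 6*(-17 - 6111) = 6*(-6128) = -36768)
I(v) = √2*√v (I(v) = √(2*v) = √2*√v)
I(-7 - 7*Y(-3, -5)) + R = √2*√(-7 - 7*1) - 36768 = √2*√(-7 - 7) - 36768 = √2*√(-14) - 36768 = √2*(I*√14) - 36768 = 2*I*√7 - 36768 = -36768 + 2*I*√7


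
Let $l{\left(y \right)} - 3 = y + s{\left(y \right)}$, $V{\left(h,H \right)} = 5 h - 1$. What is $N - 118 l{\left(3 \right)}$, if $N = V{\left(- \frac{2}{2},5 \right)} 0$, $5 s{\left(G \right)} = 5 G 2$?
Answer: $-1416$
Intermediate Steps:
$s{\left(G \right)} = 2 G$ ($s{\left(G \right)} = \frac{5 G 2}{5} = \frac{10 G}{5} = 2 G$)
$V{\left(h,H \right)} = -1 + 5 h$
$l{\left(y \right)} = 3 + 3 y$ ($l{\left(y \right)} = 3 + \left(y + 2 y\right) = 3 + 3 y$)
$N = 0$ ($N = \left(-1 + 5 \left(- \frac{2}{2}\right)\right) 0 = \left(-1 + 5 \left(\left(-2\right) \frac{1}{2}\right)\right) 0 = \left(-1 + 5 \left(-1\right)\right) 0 = \left(-1 - 5\right) 0 = \left(-6\right) 0 = 0$)
$N - 118 l{\left(3 \right)} = 0 - 118 \left(3 + 3 \cdot 3\right) = 0 - 118 \left(3 + 9\right) = 0 - 1416 = -1416$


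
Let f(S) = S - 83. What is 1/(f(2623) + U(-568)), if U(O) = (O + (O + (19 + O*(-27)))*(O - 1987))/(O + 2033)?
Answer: -1465/34060253 ≈ -4.3012e-5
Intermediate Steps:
U(O) = (O + (-1987 + O)*(19 - 26*O))/(2033 + O) (U(O) = (O + (O + (19 - 27*O))*(-1987 + O))/(2033 + O) = (O + (19 - 26*O)*(-1987 + O))/(2033 + O) = (O + (-1987 + O)*(19 - 26*O))/(2033 + O))
f(S) = -83 + S
1/(f(2623) + U(-568)) = 1/((-83 + 2623) + (-37753 - 26*(-568)² + 51682*(-568))/(2033 - 568)) = 1/(2540 + (-37753 - 26*322624 - 29355376)/1465) = 1/(2540 + (-37753 - 8388224 - 29355376)/1465) = 1/(2540 + (1/1465)*(-37781353)) = 1/(2540 - 37781353/1465) = 1/(-34060253/1465) = -1465/34060253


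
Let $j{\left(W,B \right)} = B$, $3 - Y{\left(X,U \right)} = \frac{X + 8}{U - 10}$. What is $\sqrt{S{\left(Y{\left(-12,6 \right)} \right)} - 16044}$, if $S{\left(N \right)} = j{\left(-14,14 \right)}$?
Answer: $i \sqrt{16030} \approx 126.61 i$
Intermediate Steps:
$Y{\left(X,U \right)} = 3 - \frac{8 + X}{-10 + U}$ ($Y{\left(X,U \right)} = 3 - \frac{X + 8}{U - 10} = 3 - \frac{8 + X}{-10 + U}$)
$S{\left(N \right)} = 14$
$\sqrt{S{\left(Y{\left(-12,6 \right)} \right)} - 16044} = \sqrt{14 - 16044} = \sqrt{-16030} = i \sqrt{16030}$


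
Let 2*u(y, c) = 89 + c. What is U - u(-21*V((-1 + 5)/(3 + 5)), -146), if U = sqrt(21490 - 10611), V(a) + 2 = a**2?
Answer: 57/2 + sqrt(10879) ≈ 132.80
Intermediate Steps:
V(a) = -2 + a**2
u(y, c) = 89/2 + c/2 (u(y, c) = (89 + c)/2 = 89/2 + c/2)
U = sqrt(10879) ≈ 104.30
U - u(-21*V((-1 + 5)/(3 + 5)), -146) = sqrt(10879) - (89/2 + (1/2)*(-146)) = sqrt(10879) - (89/2 - 73) = sqrt(10879) - 1*(-57/2) = sqrt(10879) + 57/2 = 57/2 + sqrt(10879)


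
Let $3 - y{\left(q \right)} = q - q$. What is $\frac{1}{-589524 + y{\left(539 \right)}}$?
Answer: $- \frac{1}{589521} \approx -1.6963 \cdot 10^{-6}$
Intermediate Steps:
$y{\left(q \right)} = 3$ ($y{\left(q \right)} = 3 - \left(q - q\right) = 3 - 0 = 3 + 0 = 3$)
$\frac{1}{-589524 + y{\left(539 \right)}} = \frac{1}{-589524 + 3} = \frac{1}{-589521} = - \frac{1}{589521}$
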